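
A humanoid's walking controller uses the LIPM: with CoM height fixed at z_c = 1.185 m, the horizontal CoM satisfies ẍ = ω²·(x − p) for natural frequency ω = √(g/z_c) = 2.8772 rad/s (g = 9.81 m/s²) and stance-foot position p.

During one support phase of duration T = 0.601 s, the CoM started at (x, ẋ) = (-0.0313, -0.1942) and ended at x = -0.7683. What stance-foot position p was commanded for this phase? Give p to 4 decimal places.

p = 0.2586

ωT = 2.8772·0.601 = 1.729197; cosh(ωT) = 2.906777, sinh(ωT) = 2.729350
x(T) = p + (x₀−p)·cosh(ωT) + (ẋ₀/ω)·sinh(ωT) ⇒ p·(1 − cosh) = x(T) − x₀·cosh − (ẋ₀/ω)·sinh
numerator   = -0.7683 − (-0.0313)·2.906777 − (-0.1942/2.8772)·2.729350 = -0.493097
denominator = 1 − 2.906777 = -1.906777
p = -0.493097 / -1.906777 = 0.2586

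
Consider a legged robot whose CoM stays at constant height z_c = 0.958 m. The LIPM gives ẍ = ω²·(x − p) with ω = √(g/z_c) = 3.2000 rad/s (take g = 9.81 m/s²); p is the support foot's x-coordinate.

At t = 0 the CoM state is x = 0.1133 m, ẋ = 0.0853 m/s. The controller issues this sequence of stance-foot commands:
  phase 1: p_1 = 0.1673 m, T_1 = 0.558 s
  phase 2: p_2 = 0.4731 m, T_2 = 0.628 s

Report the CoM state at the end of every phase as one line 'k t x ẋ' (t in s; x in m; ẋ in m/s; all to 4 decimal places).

1 0.5580 0.0790 -0.2392
2 1.1860 -1.2972 -5.5280

phase 1: p=0.1673, T=0.558, ωT=1.785600, cosh=3.065427, sinh=2.897730; start (x,ẋ)=(0.113300, 0.085300) → end (x,ẋ)=(0.079010, -0.239247)
phase 2: p=0.4731, T=0.628, ωT=2.009600, cosh=3.797187, sinh=3.663145; start (x,ẋ)=(0.079010, -0.239247) → end (x,ẋ)=(-1.297209, -5.528019)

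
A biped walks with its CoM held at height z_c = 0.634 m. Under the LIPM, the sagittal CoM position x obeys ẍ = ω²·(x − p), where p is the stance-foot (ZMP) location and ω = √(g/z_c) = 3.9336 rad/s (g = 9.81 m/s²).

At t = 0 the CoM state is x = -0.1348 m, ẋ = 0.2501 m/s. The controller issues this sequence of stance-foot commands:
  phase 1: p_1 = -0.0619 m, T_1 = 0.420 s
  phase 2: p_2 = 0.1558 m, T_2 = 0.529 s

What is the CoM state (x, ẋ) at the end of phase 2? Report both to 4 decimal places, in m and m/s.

phase 1: p=-0.0619, T=0.420, ωT=1.652112, cosh=2.704817, sinh=2.513172; start (x,ẋ)=(-0.134800, 0.250100) → end (x,ẋ)=(-0.099293, -0.044201)
phase 2: p=0.1558, T=0.529, ωT=2.080874, cosh=4.068146, sinh=3.943325; start (x,ẋ)=(-0.099293, -0.044201) → end (x,ẋ)=(-0.926264, -4.136676)

x = -0.9263, ẋ = -4.1367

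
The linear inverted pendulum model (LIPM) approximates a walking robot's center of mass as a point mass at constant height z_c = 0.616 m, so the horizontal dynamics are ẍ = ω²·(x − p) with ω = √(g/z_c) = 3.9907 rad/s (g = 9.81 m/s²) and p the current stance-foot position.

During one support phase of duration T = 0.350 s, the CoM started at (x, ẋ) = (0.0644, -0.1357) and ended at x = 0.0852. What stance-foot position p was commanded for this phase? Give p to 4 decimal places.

p = -0.0101

ωT = 3.9907·0.350 = 1.396745; cosh(ωT) = 2.144711, sinh(ωT) = 1.897310
x(T) = p + (x₀−p)·cosh(ωT) + (ẋ₀/ω)·sinh(ωT) ⇒ p·(1 − cosh) = x(T) − x₀·cosh − (ẋ₀/ω)·sinh
numerator   = 0.0852 − (0.0644)·2.144711 − (-0.1357/3.9907)·1.897310 = 0.011597
denominator = 1 − 2.144711 = -1.144711
p = 0.011597 / -1.144711 = -0.0101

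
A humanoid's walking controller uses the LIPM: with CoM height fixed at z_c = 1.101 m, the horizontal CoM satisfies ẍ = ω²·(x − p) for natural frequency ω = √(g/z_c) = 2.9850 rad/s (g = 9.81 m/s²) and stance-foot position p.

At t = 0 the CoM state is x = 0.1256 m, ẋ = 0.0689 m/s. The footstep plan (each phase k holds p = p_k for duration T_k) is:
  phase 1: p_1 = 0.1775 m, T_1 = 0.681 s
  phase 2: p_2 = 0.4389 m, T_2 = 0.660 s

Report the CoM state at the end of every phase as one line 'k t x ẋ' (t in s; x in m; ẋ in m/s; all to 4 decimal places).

phase 1: p=0.1775, T=0.681, ωT=2.032785, cosh=3.883146, sinh=3.752175; start (x,ẋ)=(0.125600, 0.068900) → end (x,ẋ)=(0.062573, -0.313744)
phase 2: p=0.4389, T=0.660, ωT=1.970100, cosh=3.655418, sinh=3.515975; start (x,ẋ)=(0.062573, -0.313744) → end (x,ẋ)=(-1.306287, -5.096490)

1 0.6810 0.0626 -0.3137
2 1.3410 -1.3063 -5.0965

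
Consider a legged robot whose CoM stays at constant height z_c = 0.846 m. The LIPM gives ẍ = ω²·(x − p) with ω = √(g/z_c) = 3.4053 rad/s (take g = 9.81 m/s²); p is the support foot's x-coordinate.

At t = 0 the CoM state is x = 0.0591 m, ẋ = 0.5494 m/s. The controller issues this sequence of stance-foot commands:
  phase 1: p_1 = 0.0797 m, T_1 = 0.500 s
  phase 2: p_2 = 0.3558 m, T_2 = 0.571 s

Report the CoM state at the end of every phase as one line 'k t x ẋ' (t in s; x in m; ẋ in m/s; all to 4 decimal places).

phase 1: p=0.0797, T=0.500, ωT=1.702650, cosh=2.835336, sinh=2.653136; start (x,ẋ)=(0.059100, 0.549400) → end (x,ẋ)=(0.449340, 1.371618)
phase 2: p=0.3558, T=0.571, ωT=1.944426, cosh=3.566345, sinh=3.423276; start (x,ẋ)=(0.449340, 1.371618) → end (x,ẋ)=(2.068256, 5.982092)

1 0.5000 0.4493 1.3716
2 1.0710 2.0683 5.9821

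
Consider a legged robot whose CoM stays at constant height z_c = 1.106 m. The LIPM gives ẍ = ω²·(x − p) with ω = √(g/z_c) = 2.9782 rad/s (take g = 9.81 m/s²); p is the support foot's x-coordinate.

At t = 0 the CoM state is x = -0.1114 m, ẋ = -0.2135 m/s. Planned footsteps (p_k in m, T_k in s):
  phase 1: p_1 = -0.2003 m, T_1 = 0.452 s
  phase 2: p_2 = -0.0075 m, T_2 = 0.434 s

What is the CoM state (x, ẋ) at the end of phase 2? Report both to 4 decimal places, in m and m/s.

x = -0.2589, ẋ = -0.6252

phase 1: p=-0.2003, T=0.452, ωT=1.346146, cosh=2.051415, sinh=1.791174; start (x,ẋ)=(-0.111400, -0.213500) → end (x,ẋ)=(-0.146334, 0.036258)
phase 2: p=-0.0075, T=0.434, ωT=1.292539, cosh=1.958297, sinh=1.683724; start (x,ẋ)=(-0.146334, 0.036258) → end (x,ẋ)=(-0.258880, -0.625176)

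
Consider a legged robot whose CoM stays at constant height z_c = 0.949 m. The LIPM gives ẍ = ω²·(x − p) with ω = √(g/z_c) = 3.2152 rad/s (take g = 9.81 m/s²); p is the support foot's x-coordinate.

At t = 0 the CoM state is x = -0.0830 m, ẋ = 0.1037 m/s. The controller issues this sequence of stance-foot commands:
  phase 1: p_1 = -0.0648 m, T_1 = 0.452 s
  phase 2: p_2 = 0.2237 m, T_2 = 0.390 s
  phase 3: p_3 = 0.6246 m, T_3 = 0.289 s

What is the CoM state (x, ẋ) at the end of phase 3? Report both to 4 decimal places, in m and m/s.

x = -0.9925, ẋ = -4.5815

phase 1: p=-0.0648, T=0.452, ωT=1.453270, cosh=2.255442, sinh=2.021638; start (x,ẋ)=(-0.083000, 0.103700) → end (x,ẋ)=(-0.040645, 0.115590)
phase 2: p=0.2237, T=0.390, ωT=1.253928, cosh=1.894731, sinh=1.609349; start (x,ẋ)=(-0.040645, 0.115590) → end (x,ẋ)=(-0.219305, -1.148810)
phase 3: p=0.6246, T=0.289, ωT=0.929193, cosh=1.463668, sinh=1.068796; start (x,ẋ)=(-0.219305, -1.148810) → end (x,ẋ)=(-0.992484, -4.581465)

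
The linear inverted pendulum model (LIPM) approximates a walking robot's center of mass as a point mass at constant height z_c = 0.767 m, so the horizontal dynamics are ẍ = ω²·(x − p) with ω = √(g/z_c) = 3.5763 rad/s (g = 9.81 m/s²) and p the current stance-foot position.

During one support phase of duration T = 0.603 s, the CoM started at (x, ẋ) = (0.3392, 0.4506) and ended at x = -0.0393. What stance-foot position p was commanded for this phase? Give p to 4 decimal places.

ωT = 3.5763·0.603 = 2.156509; cosh(ωT) = 4.378324, sinh(ωT) = 4.262595
x(T) = p + (x₀−p)·cosh(ωT) + (ẋ₀/ω)·sinh(ωT) ⇒ p·(1 − cosh) = x(T) − x₀·cosh − (ẋ₀/ω)·sinh
numerator   = -0.0393 − (0.3392)·4.378324 − (0.4506/3.5763)·4.262595 = -2.061498
denominator = 1 − 4.378324 = -3.378324
p = -2.061498 / -3.378324 = 0.6102

p = 0.6102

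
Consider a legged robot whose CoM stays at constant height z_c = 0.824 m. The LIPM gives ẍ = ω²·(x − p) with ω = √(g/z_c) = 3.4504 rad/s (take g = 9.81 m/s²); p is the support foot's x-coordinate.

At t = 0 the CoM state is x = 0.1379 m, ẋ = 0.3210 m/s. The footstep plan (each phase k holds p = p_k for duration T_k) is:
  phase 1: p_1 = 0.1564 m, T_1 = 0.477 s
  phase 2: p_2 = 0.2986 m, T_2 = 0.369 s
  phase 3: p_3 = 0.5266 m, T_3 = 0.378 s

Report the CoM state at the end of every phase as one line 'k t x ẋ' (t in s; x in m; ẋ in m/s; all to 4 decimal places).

phase 1: p=0.1564, T=0.477, ωT=1.645841, cosh=2.689109, sinh=2.496259; start (x,ẋ)=(0.137900, 0.321000) → end (x,ẋ)=(0.338885, 0.703862)
phase 2: p=0.2986, T=0.369, ωT=1.273198, cosh=1.926096, sinh=1.646161; start (x,ẋ)=(0.338885, 0.703862) → end (x,ẋ)=(0.712000, 1.584522)
phase 3: p=0.5266, T=0.378, ωT=1.304251, cosh=1.978152, sinh=1.706777; start (x,ẋ)=(0.712000, 1.584522) → end (x,ẋ)=(1.677151, 4.226260)

1 0.4770 0.3389 0.7039
2 0.8460 0.7120 1.5845
3 1.2240 1.6772 4.2263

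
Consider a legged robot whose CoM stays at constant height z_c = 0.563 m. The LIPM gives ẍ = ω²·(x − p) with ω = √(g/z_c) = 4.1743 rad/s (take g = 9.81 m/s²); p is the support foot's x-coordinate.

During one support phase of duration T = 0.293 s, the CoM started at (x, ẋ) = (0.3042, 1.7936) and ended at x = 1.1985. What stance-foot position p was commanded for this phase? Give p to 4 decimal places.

p = 0.0352

ωT = 4.1743·0.293 = 1.223070; cosh(ωT) = 1.845964, sinh(ωT) = 1.551638
x(T) = p + (x₀−p)·cosh(ωT) + (ẋ₀/ω)·sinh(ωT) ⇒ p·(1 − cosh) = x(T) − x₀·cosh − (ẋ₀/ω)·sinh
numerator   = 1.1985 − (0.3042)·1.845964 − (1.7936/4.1743)·1.551638 = -0.029745
denominator = 1 − 1.845964 = -0.845964
p = -0.029745 / -0.845964 = 0.0352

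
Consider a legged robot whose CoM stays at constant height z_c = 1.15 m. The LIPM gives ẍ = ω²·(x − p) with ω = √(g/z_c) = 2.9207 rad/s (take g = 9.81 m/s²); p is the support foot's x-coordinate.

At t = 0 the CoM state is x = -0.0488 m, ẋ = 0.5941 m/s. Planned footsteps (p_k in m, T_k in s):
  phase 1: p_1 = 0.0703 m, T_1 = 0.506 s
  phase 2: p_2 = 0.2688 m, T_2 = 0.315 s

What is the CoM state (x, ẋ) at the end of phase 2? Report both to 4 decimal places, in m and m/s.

x = 0.4292, ẋ = 0.7853

phase 1: p=0.0703, T=0.506, ωT=1.477874, cosh=2.305870, sinh=2.077747; start (x,ẋ)=(-0.048800, 0.594100) → end (x,ẋ)=(0.218306, 0.647162)
phase 2: p=0.2688, T=0.315, ωT=0.920021, cosh=1.453926, sinh=1.055415; start (x,ẋ)=(0.218306, 0.647162) → end (x,ẋ)=(0.429242, 0.785274)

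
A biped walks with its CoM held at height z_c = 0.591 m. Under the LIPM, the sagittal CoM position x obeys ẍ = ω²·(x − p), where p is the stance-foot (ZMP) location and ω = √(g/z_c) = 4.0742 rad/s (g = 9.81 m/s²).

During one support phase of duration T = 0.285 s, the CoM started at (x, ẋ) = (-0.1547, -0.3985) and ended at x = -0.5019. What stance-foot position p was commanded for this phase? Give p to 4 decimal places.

ωT = 4.0742·0.285 = 1.161147; cosh(ωT) = 1.753361, sinh(ωT) = 1.440234
x(T) = p + (x₀−p)·cosh(ωT) + (ẋ₀/ω)·sinh(ωT) ⇒ p·(1 − cosh) = x(T) − x₀·cosh − (ẋ₀/ω)·sinh
numerator   = -0.5019 − (-0.1547)·1.753361 − (-0.3985/4.0742)·1.440234 = -0.089785
denominator = 1 − 1.753361 = -0.753361
p = -0.089785 / -0.753361 = 0.1192

p = 0.1192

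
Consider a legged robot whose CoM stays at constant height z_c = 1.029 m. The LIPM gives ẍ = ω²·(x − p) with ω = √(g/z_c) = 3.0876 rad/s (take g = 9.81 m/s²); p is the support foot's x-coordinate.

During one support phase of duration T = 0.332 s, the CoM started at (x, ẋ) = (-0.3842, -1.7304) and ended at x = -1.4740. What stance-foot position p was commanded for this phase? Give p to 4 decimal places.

p = 0.3300

ωT = 3.0876·0.332 = 1.025083; cosh(ωT) = 1.573047, sinh(ωT) = 1.214280
x(T) = p + (x₀−p)·cosh(ωT) + (ẋ₀/ω)·sinh(ωT) ⇒ p·(1 − cosh) = x(T) − x₀·cosh − (ẋ₀/ω)·sinh
numerator   = -1.4740 − (-0.3842)·1.573047 − (-1.7304/3.0876)·1.214280 = -0.189110
denominator = 1 − 1.573047 = -0.573047
p = -0.189110 / -0.573047 = 0.3300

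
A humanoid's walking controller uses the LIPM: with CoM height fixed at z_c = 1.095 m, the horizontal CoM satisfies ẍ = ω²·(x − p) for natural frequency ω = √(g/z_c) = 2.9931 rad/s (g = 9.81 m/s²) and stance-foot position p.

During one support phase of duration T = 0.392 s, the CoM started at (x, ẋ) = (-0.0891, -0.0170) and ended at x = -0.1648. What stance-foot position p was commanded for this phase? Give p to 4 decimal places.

ωT = 2.9931·0.392 = 1.173295; cosh(ωT) = 1.770987, sinh(ωT) = 1.461641
x(T) = p + (x₀−p)·cosh(ωT) + (ẋ₀/ω)·sinh(ωT) ⇒ p·(1 − cosh) = x(T) − x₀·cosh − (ẋ₀/ω)·sinh
numerator   = -0.1648 − (-0.0891)·1.770987 − (-0.0170/2.9931)·1.461641 = 0.001297
denominator = 1 − 1.770987 = -0.770987
p = 0.001297 / -0.770987 = -0.0017

p = -0.0017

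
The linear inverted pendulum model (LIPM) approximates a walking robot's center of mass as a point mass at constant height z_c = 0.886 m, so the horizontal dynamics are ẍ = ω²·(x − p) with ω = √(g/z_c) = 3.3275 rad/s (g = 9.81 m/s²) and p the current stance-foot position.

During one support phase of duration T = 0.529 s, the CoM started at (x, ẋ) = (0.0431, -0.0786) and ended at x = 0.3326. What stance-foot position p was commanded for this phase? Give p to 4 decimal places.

p = -0.1356

ωT = 3.3275·0.529 = 1.760248; cosh(ωT) = 2.992939, sinh(ωT) = 2.820937
x(T) = p + (x₀−p)·cosh(ωT) + (ẋ₀/ω)·sinh(ωT) ⇒ p·(1 − cosh) = x(T) − x₀·cosh − (ẋ₀/ω)·sinh
numerator   = 0.3326 − (0.0431)·2.992939 − (-0.0786/3.3275)·2.820937 = 0.270239
denominator = 1 − 2.992939 = -1.992939
p = 0.270239 / -1.992939 = -0.1356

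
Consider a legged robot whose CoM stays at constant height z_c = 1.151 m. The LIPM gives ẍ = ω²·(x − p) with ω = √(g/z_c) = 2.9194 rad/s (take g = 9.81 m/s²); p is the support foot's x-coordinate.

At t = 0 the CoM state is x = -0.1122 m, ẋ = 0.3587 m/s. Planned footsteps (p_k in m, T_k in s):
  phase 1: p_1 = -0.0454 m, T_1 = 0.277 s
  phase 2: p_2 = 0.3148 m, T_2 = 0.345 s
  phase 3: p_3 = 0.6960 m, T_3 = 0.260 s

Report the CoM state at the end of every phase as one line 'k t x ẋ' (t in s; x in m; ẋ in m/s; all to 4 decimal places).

phase 1: p=-0.0454, T=0.277, ωT=0.808674, cosh=1.345189, sinh=0.899740; start (x,ẋ)=(-0.112200, 0.358700) → end (x,ẋ)=(-0.024710, 0.307055)
phase 2: p=0.3148, T=0.345, ωT=1.007193, cosh=1.551574, sinh=1.186331; start (x,ẋ)=(-0.024710, 0.307055) → end (x,ẋ)=(-0.087199, -0.699430)
phase 3: p=0.6960, T=0.260, ωT=0.759044, cosh=1.302173, sinh=0.834060; start (x,ẋ)=(-0.087199, -0.699430) → end (x,ẋ)=(-0.523684, -2.817831)

1 0.2770 -0.0247 0.3071
2 0.6220 -0.0872 -0.6994
3 0.8820 -0.5237 -2.8178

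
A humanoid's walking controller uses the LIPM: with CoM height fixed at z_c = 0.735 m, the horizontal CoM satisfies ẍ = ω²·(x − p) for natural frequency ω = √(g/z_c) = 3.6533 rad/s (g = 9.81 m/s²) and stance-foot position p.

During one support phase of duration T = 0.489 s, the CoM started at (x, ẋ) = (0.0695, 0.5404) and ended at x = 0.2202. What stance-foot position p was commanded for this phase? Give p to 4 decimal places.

ωT = 3.6533·0.489 = 1.786464; cosh(ωT) = 3.067931, sinh(ωT) = 2.900379
x(T) = p + (x₀−p)·cosh(ωT) + (ẋ₀/ω)·sinh(ωT) ⇒ p·(1 − cosh) = x(T) − x₀·cosh − (ẋ₀/ω)·sinh
numerator   = 0.2202 − (0.0695)·3.067931 − (0.5404/3.6533)·2.900379 = -0.422048
denominator = 1 − 3.067931 = -2.067931
p = -0.422048 / -2.067931 = 0.2041

p = 0.2041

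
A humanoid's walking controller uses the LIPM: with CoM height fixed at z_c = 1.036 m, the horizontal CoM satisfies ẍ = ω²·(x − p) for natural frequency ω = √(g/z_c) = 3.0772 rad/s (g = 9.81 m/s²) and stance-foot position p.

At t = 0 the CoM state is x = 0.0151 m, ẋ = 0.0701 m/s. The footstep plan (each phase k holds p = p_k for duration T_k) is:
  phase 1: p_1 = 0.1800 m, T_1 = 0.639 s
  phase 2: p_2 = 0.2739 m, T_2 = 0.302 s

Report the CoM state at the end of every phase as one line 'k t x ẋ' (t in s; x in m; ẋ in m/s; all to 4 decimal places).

phase 1: p=0.1800, T=0.639, ωT=1.966331, cosh=3.642192, sinh=3.502222; start (x,ẋ)=(0.015100, 0.070100) → end (x,ẋ)=(-0.340815, -1.521816)
phase 2: p=0.2739, T=0.302, ωT=0.929314, cosh=1.463798, sinh=1.068974; start (x,ẋ)=(-0.340815, -1.521816) → end (x,ẋ)=(-1.154575, -4.249704)

1 0.6390 -0.3408 -1.5218
2 0.9410 -1.1546 -4.2497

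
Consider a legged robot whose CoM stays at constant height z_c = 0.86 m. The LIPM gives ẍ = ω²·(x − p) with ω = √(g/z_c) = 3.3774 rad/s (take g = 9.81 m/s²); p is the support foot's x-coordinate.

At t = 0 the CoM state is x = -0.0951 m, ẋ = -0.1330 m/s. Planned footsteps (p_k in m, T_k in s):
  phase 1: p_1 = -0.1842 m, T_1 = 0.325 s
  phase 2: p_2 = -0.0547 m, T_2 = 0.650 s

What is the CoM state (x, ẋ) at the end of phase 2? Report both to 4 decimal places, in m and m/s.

phase 1: p=-0.1842, T=0.325, ωT=1.097655, cosh=1.665391, sinh=1.331738; start (x,ẋ)=(-0.095100, -0.133000) → end (x,ẋ)=(-0.088257, 0.179258)
phase 2: p=-0.0547, T=0.650, ωT=2.195310, cosh=4.547055, sinh=4.435731; start (x,ẋ)=(-0.088257, 0.179258) → end (x,ẋ)=(0.028146, 0.312375)

x = 0.0281, ẋ = 0.3124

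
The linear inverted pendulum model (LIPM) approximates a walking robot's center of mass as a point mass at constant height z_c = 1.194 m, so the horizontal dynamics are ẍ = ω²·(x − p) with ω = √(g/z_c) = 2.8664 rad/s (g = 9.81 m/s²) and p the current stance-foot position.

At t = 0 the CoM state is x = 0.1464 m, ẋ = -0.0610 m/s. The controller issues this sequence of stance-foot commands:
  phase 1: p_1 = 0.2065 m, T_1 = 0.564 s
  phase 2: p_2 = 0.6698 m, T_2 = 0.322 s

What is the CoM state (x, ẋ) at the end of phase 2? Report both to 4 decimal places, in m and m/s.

x = -0.5225, ẋ = -2.8813

phase 1: p=0.2065, T=0.564, ωT=1.616650, cosh=2.617376, sinh=2.418813; start (x,ẋ)=(0.146400, -0.061000) → end (x,ẋ)=(-0.002279, -0.576350)
phase 2: p=0.6698, T=0.322, ωT=0.922981, cosh=1.457057, sinh=1.059724; start (x,ẋ)=(-0.002279, -0.576350) → end (x,ẋ)=(-0.522538, -2.881279)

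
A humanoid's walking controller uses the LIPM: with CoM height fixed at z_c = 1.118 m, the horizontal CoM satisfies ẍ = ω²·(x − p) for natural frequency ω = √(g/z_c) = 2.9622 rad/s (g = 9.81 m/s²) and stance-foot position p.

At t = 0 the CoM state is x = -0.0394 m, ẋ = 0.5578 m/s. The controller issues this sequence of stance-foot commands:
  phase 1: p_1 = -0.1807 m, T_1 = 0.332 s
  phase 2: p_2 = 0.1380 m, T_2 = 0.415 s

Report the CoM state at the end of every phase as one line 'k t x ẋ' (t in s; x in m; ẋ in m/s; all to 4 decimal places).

1 0.3320 0.2511 1.3313
2 0.7470 1.0505 2.9943

phase 1: p=-0.1807, T=0.332, ωT=0.983450, cosh=1.523842, sinh=1.149824; start (x,ẋ)=(-0.039400, 0.557800) → end (x,ẋ)=(0.251138, 1.331268)
phase 2: p=0.1380, T=0.415, ωT=1.229313, cosh=1.855687, sinh=1.563193; start (x,ẋ)=(0.251138, 1.331268) → end (x,ẋ)=(1.050476, 2.994299)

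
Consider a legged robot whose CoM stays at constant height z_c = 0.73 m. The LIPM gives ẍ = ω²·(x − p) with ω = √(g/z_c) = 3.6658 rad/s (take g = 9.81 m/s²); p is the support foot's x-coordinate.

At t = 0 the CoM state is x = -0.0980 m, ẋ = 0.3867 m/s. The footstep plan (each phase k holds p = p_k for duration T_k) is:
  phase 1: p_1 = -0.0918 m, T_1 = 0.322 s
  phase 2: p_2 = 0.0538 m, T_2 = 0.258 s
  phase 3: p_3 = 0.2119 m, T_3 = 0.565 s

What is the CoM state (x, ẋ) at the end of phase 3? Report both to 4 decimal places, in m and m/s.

phase 1: p=-0.0918, T=0.322, ωT=1.180388, cosh=1.781398, sinh=1.474238; start (x,ẋ)=(-0.098000, 0.386700) → end (x,ẋ)=(0.052671, 0.655360)
phase 2: p=0.0538, T=0.258, ωT=0.945776, cosh=1.481595, sinh=1.093217; start (x,ẋ)=(0.052671, 0.655360) → end (x,ẋ)=(0.247569, 0.966452)
phase 3: p=0.2119, T=0.565, ωT=2.071177, cosh=4.030097, sinh=3.904059; start (x,ẋ)=(0.247569, 0.966452) → end (x,ẋ)=(1.384914, 4.405365)

x = 1.3849, ẋ = 4.4054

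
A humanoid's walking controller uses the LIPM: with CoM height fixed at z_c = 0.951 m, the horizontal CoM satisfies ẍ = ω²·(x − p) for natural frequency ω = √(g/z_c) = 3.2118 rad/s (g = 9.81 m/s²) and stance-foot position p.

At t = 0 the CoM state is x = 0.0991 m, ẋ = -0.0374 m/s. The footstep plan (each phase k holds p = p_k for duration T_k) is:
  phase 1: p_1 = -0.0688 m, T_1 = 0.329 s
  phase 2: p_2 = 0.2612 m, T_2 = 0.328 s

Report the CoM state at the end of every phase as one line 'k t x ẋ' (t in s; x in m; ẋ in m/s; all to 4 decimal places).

phase 1: p=-0.0688, T=0.329, ωT=1.056682, cosh=1.612209, sinh=1.264602; start (x,ẋ)=(0.099100, -0.037400) → end (x,ẋ)=(0.187164, 0.621654)
phase 2: p=0.2612, T=0.328, ωT=1.053470, cosh=1.608155, sinh=1.259430; start (x,ẋ)=(0.187164, 0.621654) → end (x,ẋ)=(0.385905, 0.700238)

1 0.3290 0.1872 0.6217
2 0.6570 0.3859 0.7002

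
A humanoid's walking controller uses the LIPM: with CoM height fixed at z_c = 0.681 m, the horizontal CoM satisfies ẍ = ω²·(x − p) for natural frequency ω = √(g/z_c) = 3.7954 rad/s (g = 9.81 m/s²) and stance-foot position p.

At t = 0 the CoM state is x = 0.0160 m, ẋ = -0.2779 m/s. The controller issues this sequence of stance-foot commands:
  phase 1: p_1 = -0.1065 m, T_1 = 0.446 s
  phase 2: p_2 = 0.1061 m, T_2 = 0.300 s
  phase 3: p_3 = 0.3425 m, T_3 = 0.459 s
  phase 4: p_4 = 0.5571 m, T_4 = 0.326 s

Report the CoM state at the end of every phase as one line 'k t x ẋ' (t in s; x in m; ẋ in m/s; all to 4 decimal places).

1 0.4460 0.0454 0.4399
2 0.7460 0.1640 0.4344
3 1.2050 0.1341 -0.5963
4 1.5310 -0.4811 -3.6476

phase 1: p=-0.1065, T=0.446, ωT=1.692748, cosh=2.809205, sinh=2.625192; start (x,ẋ)=(0.016000, -0.277900) → end (x,ẋ)=(0.045410, 0.439869)
phase 2: p=0.1061, T=0.300, ωT=1.138620, cosh=1.721359, sinh=1.401098; start (x,ẋ)=(0.045410, 0.439869) → end (x,ẋ)=(0.164012, 0.434443)
phase 3: p=0.3425, T=0.459, ωT=1.742089, cosh=2.942205, sinh=2.767051; start (x,ẋ)=(0.164012, 0.434443) → end (x,ẋ)=(0.134085, -0.596269)
phase 4: p=0.5571, T=0.326, ωT=1.237300, cosh=1.868232, sinh=1.578065; start (x,ẋ)=(0.134085, -0.596269) → end (x,ẋ)=(-0.481109, -3.647572)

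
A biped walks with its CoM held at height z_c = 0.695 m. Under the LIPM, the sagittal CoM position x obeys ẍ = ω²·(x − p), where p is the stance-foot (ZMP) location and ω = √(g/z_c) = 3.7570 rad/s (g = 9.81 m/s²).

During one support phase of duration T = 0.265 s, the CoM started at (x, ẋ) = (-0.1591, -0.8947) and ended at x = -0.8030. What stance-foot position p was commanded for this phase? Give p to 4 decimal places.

p = 0.5206

ωT = 3.7570·0.265 = 0.995605; cosh(ωT) = 1.537931, sinh(ωT) = 1.168431
x(T) = p + (x₀−p)·cosh(ωT) + (ẋ₀/ω)·sinh(ωT) ⇒ p·(1 − cosh) = x(T) − x₀·cosh − (ẋ₀/ω)·sinh
numerator   = -0.8030 − (-0.1591)·1.537931 − (-0.8947/3.7570)·1.168431 = -0.280063
denominator = 1 − 1.537931 = -0.537931
p = -0.280063 / -0.537931 = 0.5206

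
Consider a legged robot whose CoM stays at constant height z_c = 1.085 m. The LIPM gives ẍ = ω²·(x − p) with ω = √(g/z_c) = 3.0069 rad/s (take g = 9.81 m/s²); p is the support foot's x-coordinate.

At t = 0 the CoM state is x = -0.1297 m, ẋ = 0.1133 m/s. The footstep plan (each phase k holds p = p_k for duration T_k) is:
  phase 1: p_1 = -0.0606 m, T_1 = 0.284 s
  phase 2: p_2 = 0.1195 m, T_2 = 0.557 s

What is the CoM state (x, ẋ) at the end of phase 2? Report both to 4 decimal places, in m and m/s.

x = -0.5793, ẋ = -1.9741

phase 1: p=-0.0606, T=0.284, ωT=0.853960, cosh=1.387328, sinh=0.961602; start (x,ẋ)=(-0.129700, 0.113300) → end (x,ẋ)=(-0.120231, -0.042614)
phase 2: p=0.1195, T=0.557, ωT=1.674843, cosh=2.762648, sinh=2.575311; start (x,ẋ)=(-0.120231, -0.042614) → end (x,ẋ)=(-0.579291, -1.974135)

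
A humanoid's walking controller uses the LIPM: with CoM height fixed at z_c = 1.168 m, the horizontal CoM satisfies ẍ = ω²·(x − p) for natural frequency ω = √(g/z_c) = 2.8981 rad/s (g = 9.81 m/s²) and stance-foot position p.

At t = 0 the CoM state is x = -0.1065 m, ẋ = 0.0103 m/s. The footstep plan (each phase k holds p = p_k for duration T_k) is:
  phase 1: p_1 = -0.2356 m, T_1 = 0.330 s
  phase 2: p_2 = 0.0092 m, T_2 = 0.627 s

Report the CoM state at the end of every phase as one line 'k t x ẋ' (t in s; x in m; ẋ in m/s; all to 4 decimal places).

1 0.3300 -0.0389 0.4303
2 0.9570 0.3022 0.9416

phase 1: p=-0.2356, T=0.330, ωT=0.956373, cosh=1.493263, sinh=1.108978; start (x,ẋ)=(-0.106500, 0.010300) → end (x,ẋ)=(-0.038878, 0.430299)
phase 2: p=0.0092, T=0.627, ωT=1.817109, cosh=3.158267, sinh=2.995772; start (x,ẋ)=(-0.038878, 0.430299) → end (x,ẋ)=(0.302156, 0.941580)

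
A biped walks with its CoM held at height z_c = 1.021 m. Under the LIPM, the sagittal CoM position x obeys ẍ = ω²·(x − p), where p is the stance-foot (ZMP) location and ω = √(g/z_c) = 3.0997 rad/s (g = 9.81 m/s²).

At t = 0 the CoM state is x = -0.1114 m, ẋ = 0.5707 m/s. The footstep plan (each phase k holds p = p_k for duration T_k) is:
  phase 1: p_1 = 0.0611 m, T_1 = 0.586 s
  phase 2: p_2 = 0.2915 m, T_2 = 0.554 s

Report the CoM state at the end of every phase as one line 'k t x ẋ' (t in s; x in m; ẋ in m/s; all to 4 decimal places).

1 0.5860 0.0678 0.2006
2 1.1400 -0.1771 -1.2919

phase 1: p=0.0611, T=0.586, ωT=1.816424, cosh=3.156217, sinh=2.993611; start (x,ẋ)=(-0.111400, 0.570700) → end (x,ẋ)=(0.067820, 0.200575)
phase 2: p=0.2915, T=0.554, ωT=1.717234, cosh=2.874332, sinh=2.694770; start (x,ẋ)=(0.067820, 0.200575) → end (x,ẋ)=(-0.177058, -1.291876)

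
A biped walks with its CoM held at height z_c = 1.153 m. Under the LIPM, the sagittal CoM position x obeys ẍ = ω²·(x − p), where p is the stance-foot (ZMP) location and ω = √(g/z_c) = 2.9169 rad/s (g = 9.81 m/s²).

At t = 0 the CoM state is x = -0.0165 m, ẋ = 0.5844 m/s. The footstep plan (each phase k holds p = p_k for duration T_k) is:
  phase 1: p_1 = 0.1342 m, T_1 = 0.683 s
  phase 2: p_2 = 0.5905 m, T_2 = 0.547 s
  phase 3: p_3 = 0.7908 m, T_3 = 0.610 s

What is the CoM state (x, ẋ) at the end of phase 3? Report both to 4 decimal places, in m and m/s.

phase 1: p=0.1342, T=0.683, ωT=1.992243, cosh=3.734174, sinh=3.597785; start (x,ẋ)=(-0.016500, 0.584400) → end (x,ẋ)=(0.292275, 0.600748)
phase 2: p=0.5905, T=0.547, ωT=1.595544, cosh=2.566905, sinh=2.364107; start (x,ẋ)=(0.292275, 0.600748) → end (x,ẋ)=(0.311883, -0.514455)
phase 3: p=0.7908, T=0.610, ωT=1.779309, cosh=3.047258, sinh=2.878503; start (x,ẋ)=(0.311883, -0.514455) → end (x,ẋ)=(-1.176266, -5.588808)

x = -1.1763, ẋ = -5.5888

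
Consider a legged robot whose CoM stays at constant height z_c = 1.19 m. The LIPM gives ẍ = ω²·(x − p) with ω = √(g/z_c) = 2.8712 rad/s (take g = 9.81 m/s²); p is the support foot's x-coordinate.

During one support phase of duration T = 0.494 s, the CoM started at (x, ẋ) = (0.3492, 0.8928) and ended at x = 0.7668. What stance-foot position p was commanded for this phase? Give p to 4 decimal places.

p = 0.5068

ωT = 2.8712·0.494 = 1.418373; cosh(ωT) = 2.186251, sinh(ωT) = 1.944143
x(T) = p + (x₀−p)·cosh(ωT) + (ẋ₀/ω)·sinh(ωT) ⇒ p·(1 − cosh) = x(T) − x₀·cosh − (ẋ₀/ω)·sinh
numerator   = 0.7668 − (0.3492)·2.186251 − (0.8928/2.8712)·1.944143 = -0.601170
denominator = 1 − 2.186251 = -1.186251
p = -0.601170 / -1.186251 = 0.5068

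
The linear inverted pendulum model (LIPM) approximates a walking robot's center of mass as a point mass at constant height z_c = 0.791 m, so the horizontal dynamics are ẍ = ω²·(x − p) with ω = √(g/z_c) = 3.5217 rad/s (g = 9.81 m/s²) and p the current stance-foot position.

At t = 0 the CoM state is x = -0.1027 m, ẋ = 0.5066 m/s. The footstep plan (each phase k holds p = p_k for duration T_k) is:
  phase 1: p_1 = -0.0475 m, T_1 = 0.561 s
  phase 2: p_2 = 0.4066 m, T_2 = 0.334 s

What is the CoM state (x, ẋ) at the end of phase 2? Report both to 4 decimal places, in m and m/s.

phase 1: p=-0.0475, T=0.561, ωT=1.975674, cosh=3.675072, sinh=3.536404; start (x,ẋ)=(-0.102700, 0.506600) → end (x,ẋ)=(0.258351, 1.174322)
phase 2: p=0.4066, T=0.334, ωT=1.176248, cosh=1.775310, sinh=1.466876; start (x,ẋ)=(0.258351, 1.174322) → end (x,ẋ)=(0.632547, 1.318948)

x = 0.6325, ẋ = 1.3189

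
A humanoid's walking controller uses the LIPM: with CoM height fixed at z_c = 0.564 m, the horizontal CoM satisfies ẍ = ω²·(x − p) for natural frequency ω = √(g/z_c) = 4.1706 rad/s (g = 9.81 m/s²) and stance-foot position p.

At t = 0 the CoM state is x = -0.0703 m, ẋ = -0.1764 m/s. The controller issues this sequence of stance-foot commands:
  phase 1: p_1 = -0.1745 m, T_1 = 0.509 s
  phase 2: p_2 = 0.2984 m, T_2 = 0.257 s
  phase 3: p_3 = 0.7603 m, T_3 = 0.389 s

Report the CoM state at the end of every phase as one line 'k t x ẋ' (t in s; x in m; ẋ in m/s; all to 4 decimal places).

phase 1: p=-0.1745, T=0.509, ωT=2.122835, cosh=4.237242, sinh=4.117551; start (x,ẋ)=(-0.070300, -0.176400) → end (x,ẋ)=(0.092864, 1.041941)
phase 2: p=0.2984, T=0.257, ωT=1.071844, cosh=1.631569, sinh=1.289192; start (x,ẋ)=(0.092864, 1.041941) → end (x,ẋ)=(0.285134, 0.594895)
phase 3: p=0.7603, T=0.389, ωT=1.622363, cosh=2.631239, sinh=2.433808; start (x,ẋ)=(0.285134, 0.594895) → end (x,ẋ)=(-0.142818, -3.257837)

1 0.5090 0.0929 1.0419
2 0.7660 0.2851 0.5949
3 1.1550 -0.1428 -3.2578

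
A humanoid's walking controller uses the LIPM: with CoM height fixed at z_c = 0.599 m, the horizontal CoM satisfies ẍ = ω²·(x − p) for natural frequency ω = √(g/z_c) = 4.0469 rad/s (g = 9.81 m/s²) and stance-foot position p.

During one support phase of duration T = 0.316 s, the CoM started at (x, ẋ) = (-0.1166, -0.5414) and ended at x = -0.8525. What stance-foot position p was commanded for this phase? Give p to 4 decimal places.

p = 0.4331

ωT = 4.0469·0.316 = 1.278820; cosh(ωT) = 1.935383, sinh(ωT) = 1.657017
x(T) = p + (x₀−p)·cosh(ωT) + (ẋ₀/ω)·sinh(ωT) ⇒ p·(1 − cosh) = x(T) − x₀·cosh − (ẋ₀/ω)·sinh
numerator   = -0.8525 − (-0.1166)·1.935383 − (-0.5414/4.0469)·1.657017 = -0.405156
denominator = 1 − 1.935383 = -0.935383
p = -0.405156 / -0.935383 = 0.4331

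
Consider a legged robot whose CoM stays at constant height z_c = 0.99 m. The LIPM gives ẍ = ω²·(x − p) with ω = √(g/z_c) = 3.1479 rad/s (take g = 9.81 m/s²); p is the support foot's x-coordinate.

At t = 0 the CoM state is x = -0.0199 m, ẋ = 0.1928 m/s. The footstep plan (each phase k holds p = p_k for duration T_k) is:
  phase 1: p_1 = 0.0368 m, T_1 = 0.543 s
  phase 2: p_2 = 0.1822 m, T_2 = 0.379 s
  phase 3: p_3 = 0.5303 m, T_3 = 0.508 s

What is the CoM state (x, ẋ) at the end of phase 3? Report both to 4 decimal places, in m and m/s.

phase 1: p=0.0368, T=0.543, ωT=1.709310, cosh=2.853068, sinh=2.672078; start (x,ẋ)=(-0.019900, 0.192800) → end (x,ẋ)=(0.038688, 0.073143)
phase 2: p=0.1822, T=0.379, ωT=1.193054, cosh=1.800215, sinh=1.496921; start (x,ẋ)=(0.038688, 0.073143) → end (x,ẋ)=(-0.041370, -0.544576)
phase 3: p=0.5303, T=0.508, ωT=1.599133, cosh=2.575406, sinh=2.373335; start (x,ẋ)=(-0.041370, -0.544576) → end (x,ẋ)=(-1.352562, -5.673464)

x = -1.3526, ẋ = -5.6735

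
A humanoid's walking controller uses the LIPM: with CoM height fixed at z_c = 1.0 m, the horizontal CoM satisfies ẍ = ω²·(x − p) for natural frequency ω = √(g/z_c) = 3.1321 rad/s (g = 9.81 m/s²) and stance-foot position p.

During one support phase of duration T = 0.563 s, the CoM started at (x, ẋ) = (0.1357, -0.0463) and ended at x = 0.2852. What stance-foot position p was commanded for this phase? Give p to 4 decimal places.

ωT = 3.1321·0.563 = 1.763372; cosh(ωT) = 3.001769, sinh(ωT) = 2.830303
x(T) = p + (x₀−p)·cosh(ωT) + (ẋ₀/ω)·sinh(ωT) ⇒ p·(1 − cosh) = x(T) − x₀·cosh − (ẋ₀/ω)·sinh
numerator   = 0.2852 − (0.1357)·3.001769 − (-0.0463/3.1321)·2.830303 = -0.080301
denominator = 1 − 3.001769 = -2.001769
p = -0.080301 / -2.001769 = 0.0401

p = 0.0401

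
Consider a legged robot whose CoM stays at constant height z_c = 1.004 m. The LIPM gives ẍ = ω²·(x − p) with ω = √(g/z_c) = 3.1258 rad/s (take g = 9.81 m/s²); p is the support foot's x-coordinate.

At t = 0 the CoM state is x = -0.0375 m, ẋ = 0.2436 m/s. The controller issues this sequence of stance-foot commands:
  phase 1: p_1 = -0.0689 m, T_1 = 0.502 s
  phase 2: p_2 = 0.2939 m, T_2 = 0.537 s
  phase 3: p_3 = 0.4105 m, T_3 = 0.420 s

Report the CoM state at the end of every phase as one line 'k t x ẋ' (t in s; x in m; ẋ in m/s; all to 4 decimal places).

1 0.5020 0.1888 0.8358
2 1.0390 0.6939 1.4675
3 1.4590 1.7845 4.4514

phase 1: p=-0.0689, T=0.502, ωT=1.569152, cosh=2.505397, sinh=2.297175; start (x,ẋ)=(-0.037500, 0.243600) → end (x,ẋ)=(0.188793, 0.835783)
phase 2: p=0.2939, T=0.537, ωT=1.678555, cosh=2.772225, sinh=2.585581; start (x,ẋ)=(0.188793, 0.835783) → end (x,ẋ)=(0.693858, 1.467502)
phase 3: p=0.4105, T=0.420, ωT=1.312836, cosh=1.992878, sinh=1.723822; start (x,ẋ)=(0.693858, 1.467502) → end (x,ẋ)=(1.784498, 4.451375)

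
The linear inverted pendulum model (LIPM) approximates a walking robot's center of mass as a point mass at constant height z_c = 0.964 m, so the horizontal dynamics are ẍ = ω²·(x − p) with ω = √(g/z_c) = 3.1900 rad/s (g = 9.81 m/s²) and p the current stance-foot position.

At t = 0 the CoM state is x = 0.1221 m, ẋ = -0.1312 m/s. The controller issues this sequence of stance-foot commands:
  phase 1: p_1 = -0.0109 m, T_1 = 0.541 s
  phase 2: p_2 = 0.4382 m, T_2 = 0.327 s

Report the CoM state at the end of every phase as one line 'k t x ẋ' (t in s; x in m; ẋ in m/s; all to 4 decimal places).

phase 1: p=-0.0109, T=0.541, ωT=1.725790, cosh=2.897495, sinh=2.719462; start (x,ẋ)=(0.122100, -0.131200) → end (x,ẋ)=(0.262619, 0.773635)
phase 2: p=0.4382, T=0.327, ωT=1.043130, cosh=1.595218, sinh=1.242868; start (x,ẋ)=(0.262619, 0.773635) → end (x,ẋ)=(0.459529, 0.537983)

1 0.5410 0.2626 0.7736
2 0.8680 0.4595 0.5380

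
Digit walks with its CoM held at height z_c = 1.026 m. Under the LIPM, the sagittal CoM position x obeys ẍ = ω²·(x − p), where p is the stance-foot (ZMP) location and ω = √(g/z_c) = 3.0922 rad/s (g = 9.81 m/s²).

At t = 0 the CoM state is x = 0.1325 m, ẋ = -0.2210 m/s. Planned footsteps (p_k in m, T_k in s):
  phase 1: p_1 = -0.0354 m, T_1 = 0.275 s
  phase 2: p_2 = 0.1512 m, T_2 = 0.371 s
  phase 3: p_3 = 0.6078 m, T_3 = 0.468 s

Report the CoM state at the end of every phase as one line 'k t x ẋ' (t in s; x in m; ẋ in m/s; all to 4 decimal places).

1 0.2750 0.1286 0.1908
2 0.6460 0.1994 0.2317
3 1.1140 -0.1579 -2.0160

phase 1: p=-0.0354, T=0.275, ωT=0.850355, cosh=1.383870, sinh=0.956607; start (x,ẋ)=(0.132500, -0.221000) → end (x,ẋ)=(0.128583, 0.190816)
phase 2: p=0.1512, T=0.371, ωT=1.147206, cosh=1.733452, sinh=1.415930; start (x,ẋ)=(0.128583, 0.190816) → end (x,ẋ)=(0.199370, 0.231746)
phase 3: p=0.6078, T=0.468, ωT=1.447150, cosh=2.243110, sinh=2.007870; start (x,ẋ)=(0.199370, 0.231746) → end (x,ẋ)=(-0.157873, -2.016002)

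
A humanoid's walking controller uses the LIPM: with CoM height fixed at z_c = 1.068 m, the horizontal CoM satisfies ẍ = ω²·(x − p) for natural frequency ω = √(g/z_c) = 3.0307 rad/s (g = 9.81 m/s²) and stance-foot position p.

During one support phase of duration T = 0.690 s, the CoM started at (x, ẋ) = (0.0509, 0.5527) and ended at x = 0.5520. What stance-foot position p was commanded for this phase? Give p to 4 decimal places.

ωT = 3.0307·0.690 = 2.091183; cosh(ωT) = 4.109013, sinh(ωT) = 3.985472
x(T) = p + (x₀−p)·cosh(ωT) + (ẋ₀/ω)·sinh(ωT) ⇒ p·(1 − cosh) = x(T) − x₀·cosh − (ẋ₀/ω)·sinh
numerator   = 0.5520 − (0.0509)·4.109013 − (0.5527/3.0307)·3.985472 = -0.383968
denominator = 1 − 4.109013 = -3.109013
p = -0.383968 / -3.109013 = 0.1235

p = 0.1235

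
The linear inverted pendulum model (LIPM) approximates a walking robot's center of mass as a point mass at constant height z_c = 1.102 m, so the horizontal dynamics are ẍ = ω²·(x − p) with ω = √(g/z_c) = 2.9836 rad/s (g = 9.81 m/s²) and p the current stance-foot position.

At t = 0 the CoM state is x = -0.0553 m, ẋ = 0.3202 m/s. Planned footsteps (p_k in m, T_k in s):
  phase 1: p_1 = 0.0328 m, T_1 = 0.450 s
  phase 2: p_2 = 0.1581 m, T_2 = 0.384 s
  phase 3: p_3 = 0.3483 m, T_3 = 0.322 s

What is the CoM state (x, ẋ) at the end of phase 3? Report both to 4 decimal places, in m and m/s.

x = -0.1598, ẋ = -1.2350

phase 1: p=0.0328, T=0.450, ωT=1.342620, cosh=2.045112, sinh=1.783951; start (x,ẋ)=(-0.055300, 0.320200) → end (x,ẋ)=(0.044079, 0.185924)
phase 2: p=0.1581, T=0.384, ωT=1.145702, cosh=1.731325, sinh=1.413324; start (x,ẋ)=(0.044079, 0.185924) → end (x,ẋ)=(0.048765, -0.158907)
phase 3: p=0.3483, T=0.322, ωT=0.960719, cosh=1.498097, sinh=1.115479; start (x,ẋ)=(0.048765, -0.158907) → end (x,ẋ)=(-0.159843, -1.234954)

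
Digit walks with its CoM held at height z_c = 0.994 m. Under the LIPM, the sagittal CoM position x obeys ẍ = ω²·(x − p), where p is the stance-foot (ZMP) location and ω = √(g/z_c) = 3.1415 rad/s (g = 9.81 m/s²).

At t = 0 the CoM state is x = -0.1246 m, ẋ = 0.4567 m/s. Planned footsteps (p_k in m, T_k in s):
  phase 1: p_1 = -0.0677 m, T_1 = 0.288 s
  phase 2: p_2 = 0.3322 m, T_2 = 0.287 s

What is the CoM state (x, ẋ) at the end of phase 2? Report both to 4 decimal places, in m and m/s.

phase 1: p=-0.0677, T=0.288, ωT=0.904752, cosh=1.437981, sinh=1.033338; start (x,ẋ)=(-0.124600, 0.456700) → end (x,ẋ)=(0.000702, 0.472015)
phase 2: p=0.3322, T=0.287, ωT=0.901610, cosh=1.434741, sinh=1.028826; start (x,ẋ)=(0.000702, 0.472015) → end (x,ẋ)=(0.011169, -0.394201)

x = 0.0112, ẋ = -0.3942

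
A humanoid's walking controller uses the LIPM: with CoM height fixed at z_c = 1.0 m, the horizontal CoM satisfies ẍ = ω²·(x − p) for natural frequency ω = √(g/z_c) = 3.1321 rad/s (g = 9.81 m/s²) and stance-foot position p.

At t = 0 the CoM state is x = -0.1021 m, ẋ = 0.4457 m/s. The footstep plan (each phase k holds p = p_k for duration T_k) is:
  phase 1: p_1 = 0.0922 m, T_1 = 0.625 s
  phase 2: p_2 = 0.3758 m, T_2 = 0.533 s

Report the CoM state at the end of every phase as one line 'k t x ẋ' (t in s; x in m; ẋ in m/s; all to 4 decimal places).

phase 1: p=0.0922, T=0.625, ωT=1.957562, cosh=3.611623, sinh=3.470421; start (x,ẋ)=(-0.102100, 0.445700) → end (x,ẋ)=(-0.115695, -0.502283)
phase 2: p=0.3758, T=0.533, ωT=1.669409, cosh=2.748695, sinh=2.560336; start (x,ẋ)=(-0.115695, -0.502283) → end (x,ẋ)=(-1.385761, -5.322035)

1 0.6250 -0.1157 -0.5023
2 1.1580 -1.3858 -5.3220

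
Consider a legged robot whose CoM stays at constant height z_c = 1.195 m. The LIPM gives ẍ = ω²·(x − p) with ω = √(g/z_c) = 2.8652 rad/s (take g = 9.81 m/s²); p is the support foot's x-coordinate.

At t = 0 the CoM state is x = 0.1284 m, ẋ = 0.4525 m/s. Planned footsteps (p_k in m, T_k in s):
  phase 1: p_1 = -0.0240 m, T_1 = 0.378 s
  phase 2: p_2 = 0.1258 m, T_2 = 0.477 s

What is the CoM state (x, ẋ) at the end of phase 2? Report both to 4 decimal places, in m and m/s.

phase 1: p=-0.0240, T=0.378, ωT=1.083046, cosh=1.646112, sinh=1.307549; start (x,ẋ)=(0.128400, 0.452500) → end (x,ẋ)=(0.433368, 1.315816)
phase 2: p=0.1258, T=0.477, ωT=1.366700, cosh=2.088667, sinh=1.833720; start (x,ẋ)=(0.433368, 1.315816) → end (x,ẋ)=(1.610326, 4.364257)

x = 1.6103, ẋ = 4.3643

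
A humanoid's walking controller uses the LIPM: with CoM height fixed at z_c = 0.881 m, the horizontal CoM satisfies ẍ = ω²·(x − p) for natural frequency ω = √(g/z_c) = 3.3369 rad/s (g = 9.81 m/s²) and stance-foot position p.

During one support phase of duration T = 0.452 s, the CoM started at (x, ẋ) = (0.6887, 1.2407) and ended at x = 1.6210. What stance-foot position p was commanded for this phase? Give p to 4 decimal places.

p = 0.5914

ωT = 3.3369·0.452 = 1.508279; cosh(ωT) = 2.370118, sinh(ωT) = 2.148828
x(T) = p + (x₀−p)·cosh(ωT) + (ẋ₀/ω)·sinh(ωT) ⇒ p·(1 − cosh) = x(T) − x₀·cosh − (ẋ₀/ω)·sinh
numerator   = 1.6210 − (0.6887)·2.370118 − (1.2407/3.3369)·2.148828 = -0.810261
denominator = 1 − 2.370118 = -1.370118
p = -0.810261 / -1.370118 = 0.5914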